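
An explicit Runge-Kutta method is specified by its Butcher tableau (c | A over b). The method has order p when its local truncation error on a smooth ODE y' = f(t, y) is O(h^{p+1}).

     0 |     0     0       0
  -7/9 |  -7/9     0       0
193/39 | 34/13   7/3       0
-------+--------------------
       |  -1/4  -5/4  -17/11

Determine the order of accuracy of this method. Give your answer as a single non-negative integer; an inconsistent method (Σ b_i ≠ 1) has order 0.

0

b = (-1/4, -5/4, -17/11)
c = (0, -7/9, 193/39)
Ac = (0, 0, -49/27)
Σ b_i: (-1/4)·1 + (-5/4)·1 + (-17/11)·1 = -67/22 ≠ 1 ⇒ order 0.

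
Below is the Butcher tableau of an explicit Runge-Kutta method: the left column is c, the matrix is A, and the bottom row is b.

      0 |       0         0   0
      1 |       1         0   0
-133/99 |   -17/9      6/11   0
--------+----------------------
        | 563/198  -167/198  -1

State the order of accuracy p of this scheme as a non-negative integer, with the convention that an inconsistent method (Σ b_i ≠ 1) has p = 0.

b = (563/198, -167/198, -1)
c = (0, 1, -133/99)
Ac = (0, 0, 6/11)
Σ b_i: 563/198·1 + (-167/198)·1 + (-1)·1 = 1 ✓
b·c: (-167/198)·1 + (-1)·(-133/99) = 1/2 ✓
b·c²: (-167/198)·1 + (-1)·17689/9801 = -51911/19602 ≠ 1/3 ⇒ order 2.
b·Ac: (-1)·6/11 = -6/11 ≠ 1/6

2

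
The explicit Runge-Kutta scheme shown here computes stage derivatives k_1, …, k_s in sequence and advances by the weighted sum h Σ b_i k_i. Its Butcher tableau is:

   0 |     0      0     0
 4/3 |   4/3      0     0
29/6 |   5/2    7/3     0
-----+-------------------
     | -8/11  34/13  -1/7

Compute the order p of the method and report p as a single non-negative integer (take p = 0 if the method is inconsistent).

b = (-8/11, 34/13, -1/7)
c = (0, 4/3, 29/6)
Ac = (0, 0, 28/9)
Σ b_i: (-8/11)·1 + 34/13·1 + (-1/7)·1 = 1747/1001 ≠ 1 ⇒ order 0.

0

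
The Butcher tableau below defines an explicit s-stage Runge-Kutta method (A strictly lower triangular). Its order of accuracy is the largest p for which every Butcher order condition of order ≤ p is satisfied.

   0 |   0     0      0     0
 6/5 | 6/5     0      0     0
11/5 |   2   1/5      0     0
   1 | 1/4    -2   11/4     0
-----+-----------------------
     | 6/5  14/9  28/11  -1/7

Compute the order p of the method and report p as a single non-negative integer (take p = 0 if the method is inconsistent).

0

b = (6/5, 14/9, 28/11, -1/7)
c = (0, 6/5, 11/5, 1)
Ac = (0, 0, 6/25, 73/20)
Σ b_i: 6/5·1 + 14/9·1 + 28/11·1 + (-1/7)·1 = 17873/3465 ≠ 1 ⇒ order 0.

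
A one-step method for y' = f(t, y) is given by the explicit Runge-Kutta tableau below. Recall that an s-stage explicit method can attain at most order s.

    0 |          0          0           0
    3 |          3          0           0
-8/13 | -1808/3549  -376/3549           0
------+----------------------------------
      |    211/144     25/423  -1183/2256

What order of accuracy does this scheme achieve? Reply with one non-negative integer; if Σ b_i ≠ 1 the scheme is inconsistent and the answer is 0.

b = (211/144, 25/423, -1183/2256)
c = (0, 3, -8/13)
Ac = (0, 0, -376/1183)
Σ b_i: 211/144·1 + 25/423·1 + (-1183/2256)·1 = 1 ✓
b·c: 25/423·3 + (-1183/2256)·(-8/13) = 1/2 ✓
b·c²: 25/423·9 + (-1183/2256)·64/169 = 1/3 ✓
b·Ac: (-1183/2256)·(-376/1183) = 1/6 ✓; 3 stages ⇒ order 3.

3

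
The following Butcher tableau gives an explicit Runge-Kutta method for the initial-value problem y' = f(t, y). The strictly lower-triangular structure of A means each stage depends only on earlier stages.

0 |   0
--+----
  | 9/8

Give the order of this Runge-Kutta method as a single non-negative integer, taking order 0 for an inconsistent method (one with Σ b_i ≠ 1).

0

b = (9/8)
c = (0)
Σ b_i: 9/8·1 = 9/8 ≠ 1 ⇒ order 0.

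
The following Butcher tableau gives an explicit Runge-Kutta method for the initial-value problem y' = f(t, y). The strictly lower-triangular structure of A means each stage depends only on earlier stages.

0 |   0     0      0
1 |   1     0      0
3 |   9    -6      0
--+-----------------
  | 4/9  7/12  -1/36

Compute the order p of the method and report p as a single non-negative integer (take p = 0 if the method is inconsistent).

3

b = (4/9, 7/12, -1/36)
c = (0, 1, 3)
Ac = (0, 0, -6)
Σ b_i: 4/9·1 + 7/12·1 + (-1/36)·1 = 1 ✓
b·c: 7/12·1 + (-1/36)·3 = 1/2 ✓
b·c²: 7/12·1 + (-1/36)·9 = 1/3 ✓
b·Ac: (-1/36)·(-6) = 1/6 ✓; 3 stages ⇒ order 3.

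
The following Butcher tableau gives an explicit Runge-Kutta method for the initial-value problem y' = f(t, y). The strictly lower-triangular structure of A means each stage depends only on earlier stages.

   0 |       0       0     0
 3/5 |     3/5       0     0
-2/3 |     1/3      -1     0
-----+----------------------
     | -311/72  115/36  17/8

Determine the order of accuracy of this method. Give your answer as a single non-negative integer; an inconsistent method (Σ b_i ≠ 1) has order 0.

b = (-311/72, 115/36, 17/8)
c = (0, 3/5, -2/3)
Ac = (0, 0, -3/5)
Σ b_i: (-311/72)·1 + 115/36·1 + 17/8·1 = 1 ✓
b·c: 115/36·3/5 + 17/8·(-2/3) = 1/2 ✓
b·c²: 115/36·9/25 + 17/8·4/9 = 377/180 ≠ 1/3 ⇒ order 2.
b·Ac: 17/8·(-3/5) = -51/40 ≠ 1/6

2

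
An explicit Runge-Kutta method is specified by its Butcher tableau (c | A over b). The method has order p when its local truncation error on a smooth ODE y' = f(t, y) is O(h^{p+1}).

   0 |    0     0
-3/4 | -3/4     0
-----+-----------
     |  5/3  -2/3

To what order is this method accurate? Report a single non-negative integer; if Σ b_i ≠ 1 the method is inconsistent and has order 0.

2

b = (5/3, -2/3)
c = (0, -3/4)
Σ b_i: 5/3·1 + (-2/3)·1 = 1 ✓
b·c: (-2/3)·(-3/4) = 1/2 ✓; 2 stages ⇒ order 2.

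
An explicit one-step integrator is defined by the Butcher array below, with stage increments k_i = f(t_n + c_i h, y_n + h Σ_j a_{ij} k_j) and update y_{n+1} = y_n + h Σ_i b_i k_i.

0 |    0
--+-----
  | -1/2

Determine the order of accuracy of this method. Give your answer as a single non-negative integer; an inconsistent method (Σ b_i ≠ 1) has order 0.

b = (-1/2)
c = (0)
Σ b_i: (-1/2)·1 = -1/2 ≠ 1 ⇒ order 0.

0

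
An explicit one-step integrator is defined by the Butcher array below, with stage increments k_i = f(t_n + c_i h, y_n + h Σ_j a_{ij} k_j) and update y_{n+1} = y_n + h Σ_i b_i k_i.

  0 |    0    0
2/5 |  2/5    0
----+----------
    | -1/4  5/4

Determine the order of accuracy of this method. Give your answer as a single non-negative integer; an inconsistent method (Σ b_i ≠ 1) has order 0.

b = (-1/4, 5/4)
c = (0, 2/5)
Σ b_i: (-1/4)·1 + 5/4·1 = 1 ✓
b·c: 5/4·2/5 = 1/2 ✓; 2 stages ⇒ order 2.

2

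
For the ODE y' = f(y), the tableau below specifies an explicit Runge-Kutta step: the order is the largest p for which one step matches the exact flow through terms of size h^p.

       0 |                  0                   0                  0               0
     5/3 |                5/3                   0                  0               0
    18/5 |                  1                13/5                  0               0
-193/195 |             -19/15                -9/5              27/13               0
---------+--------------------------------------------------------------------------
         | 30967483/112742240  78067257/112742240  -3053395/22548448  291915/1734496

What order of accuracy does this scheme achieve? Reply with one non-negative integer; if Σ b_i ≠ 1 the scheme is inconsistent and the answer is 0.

b = (30967483/112742240, 78067257/112742240, -3053395/22548448, 291915/1734496)
c = (0, 5/3, 18/5, -193/195)
Ac = (0, 0, 13/3, 291/65)
Σ b_i: 30967483/112742240·1 + 78067257/112742240·1 + (-3053395/22548448)·1 + 291915/1734496·1 = 1 ✓
b·c: 78067257/112742240·5/3 + (-3053395/22548448)·18/5 + 291915/1734496·(-193/195) = 1/2 ✓
b·c²: 78067257/112742240·25/9 + (-3053395/22548448)·324/25 + 291915/1734496·37249/38025 = 1/3 ✓
b·Ac: (-3053395/22548448)·13/3 + 291915/1734496·291/65 = 1/6 ✓
b·c³: 78067257/112742240·125/27 + (-3053395/22548448)·5832/125 + 291915/1734496·(-7189057/7414875) = -21602301553/6595421040 ≠ 1/4 ⇒ order 3.
b·(c∘Ac): (-3053395/22548448)·78/5 + 291915/1734496·(-18721/4225) = -322240821/112742240 ≠ 1/8
b·Ac²: (-3053395/22548448)·65/9 + 291915/1734496·7123/325 = 105784831/39026160 ≠ 1/12
b·A²c: 291915/1734496·9 = 2627235/1734496 ≠ 1/24

3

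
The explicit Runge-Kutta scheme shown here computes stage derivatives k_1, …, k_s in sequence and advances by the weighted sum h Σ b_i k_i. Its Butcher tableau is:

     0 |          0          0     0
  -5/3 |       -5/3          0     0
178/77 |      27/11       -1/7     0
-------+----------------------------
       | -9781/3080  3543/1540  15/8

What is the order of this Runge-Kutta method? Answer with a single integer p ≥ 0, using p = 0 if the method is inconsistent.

2

b = (-9781/3080, 3543/1540, 15/8)
c = (0, -5/3, 178/77)
Ac = (0, 0, 5/21)
Σ b_i: (-9781/3080)·1 + 3543/1540·1 + 15/8·1 = 1 ✓
b·c: 3543/1540·(-5/3) + 15/8·178/77 = 1/2 ✓
b·c²: 3543/1540·25/9 + 15/8·31684/5929 = 1167575/71148 ≠ 1/3 ⇒ order 2.
b·Ac: 15/8·5/21 = 25/56 ≠ 1/6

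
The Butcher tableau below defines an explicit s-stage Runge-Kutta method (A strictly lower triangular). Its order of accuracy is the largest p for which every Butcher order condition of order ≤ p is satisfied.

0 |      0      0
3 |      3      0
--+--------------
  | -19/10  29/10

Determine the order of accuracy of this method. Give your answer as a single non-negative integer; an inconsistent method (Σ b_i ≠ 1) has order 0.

b = (-19/10, 29/10)
c = (0, 3)
Σ b_i: (-19/10)·1 + 29/10·1 = 1 ✓
b·c: 29/10·3 = 87/10 ≠ 1/2 ⇒ order 1.

1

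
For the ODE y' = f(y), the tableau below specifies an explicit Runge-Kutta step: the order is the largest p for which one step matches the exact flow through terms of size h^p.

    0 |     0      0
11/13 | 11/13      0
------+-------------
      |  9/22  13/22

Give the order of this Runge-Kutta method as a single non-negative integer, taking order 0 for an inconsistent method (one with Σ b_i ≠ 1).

2

b = (9/22, 13/22)
c = (0, 11/13)
Σ b_i: 9/22·1 + 13/22·1 = 1 ✓
b·c: 13/22·11/13 = 1/2 ✓; 2 stages ⇒ order 2.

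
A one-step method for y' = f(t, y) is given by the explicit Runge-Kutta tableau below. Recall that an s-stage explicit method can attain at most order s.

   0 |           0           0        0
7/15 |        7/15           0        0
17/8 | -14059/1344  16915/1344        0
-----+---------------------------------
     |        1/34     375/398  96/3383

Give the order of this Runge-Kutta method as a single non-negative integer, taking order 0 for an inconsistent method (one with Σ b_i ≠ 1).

b = (1/34, 375/398, 96/3383)
c = (0, 7/15, 17/8)
Ac = (0, 0, 3383/576)
Σ b_i: 1/34·1 + 375/398·1 + 96/3383·1 = 1 ✓
b·c: 375/398·7/15 + 96/3383·17/8 = 1/2 ✓
b·c²: 375/398·49/225 + 96/3383·289/64 = 1/3 ✓
b·Ac: 96/3383·3383/576 = 1/6 ✓; 3 stages ⇒ order 3.

3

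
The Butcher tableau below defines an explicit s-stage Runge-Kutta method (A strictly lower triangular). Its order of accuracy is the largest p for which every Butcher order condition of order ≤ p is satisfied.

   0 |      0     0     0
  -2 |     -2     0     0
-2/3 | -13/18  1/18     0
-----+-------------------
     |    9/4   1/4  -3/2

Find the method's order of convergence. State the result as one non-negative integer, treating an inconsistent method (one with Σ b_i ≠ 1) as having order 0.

3

b = (9/4, 1/4, -3/2)
c = (0, -2, -2/3)
Ac = (0, 0, -1/9)
Σ b_i: 9/4·1 + 1/4·1 + (-3/2)·1 = 1 ✓
b·c: 1/4·(-2) + (-3/2)·(-2/3) = 1/2 ✓
b·c²: 1/4·4 + (-3/2)·4/9 = 1/3 ✓
b·Ac: (-3/2)·(-1/9) = 1/6 ✓; 3 stages ⇒ order 3.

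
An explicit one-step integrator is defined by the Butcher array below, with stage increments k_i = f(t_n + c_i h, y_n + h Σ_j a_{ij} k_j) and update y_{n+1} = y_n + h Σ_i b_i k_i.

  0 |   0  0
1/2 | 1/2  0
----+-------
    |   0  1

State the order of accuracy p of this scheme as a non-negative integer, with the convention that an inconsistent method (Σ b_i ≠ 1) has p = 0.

b = (0, 1)
c = (0, 1/2)
Σ b_i: 1·1 = 1 ✓
b·c: 1·1/2 = 1/2 ✓; 2 stages ⇒ order 2.

2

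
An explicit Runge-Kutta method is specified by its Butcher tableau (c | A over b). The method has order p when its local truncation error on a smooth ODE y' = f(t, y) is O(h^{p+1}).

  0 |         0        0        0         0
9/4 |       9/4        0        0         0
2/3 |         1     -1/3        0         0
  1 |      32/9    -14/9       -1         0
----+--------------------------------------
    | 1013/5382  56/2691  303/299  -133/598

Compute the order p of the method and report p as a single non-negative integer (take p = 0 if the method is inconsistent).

b = (1013/5382, 56/2691, 303/299, -133/598)
c = (0, 9/4, 2/3, 1)
Ac = (0, 0, -3/4, -25/6)
Σ b_i: 1013/5382·1 + 56/2691·1 + 303/299·1 + (-133/598)·1 = 1 ✓
b·c: 56/2691·9/4 + 303/299·2/3 + (-133/598)·1 = 1/2 ✓
b·c²: 56/2691·81/16 + 303/299·4/9 + (-133/598)·1 = 1/3 ✓
b·Ac: 303/299·(-3/4) + (-133/598)·(-25/6) = 1/6 ✓
b·c³: 56/2691·729/64 + 303/299·8/27 + (-133/598)·1 = 6779/21528 ≠ 1/4 ⇒ order 3.
b·(c∘Ac): 303/299·(-1/2) + (-133/598)·(-25/6) = 1507/3588 ≠ 1/8
b·Ac²: 303/299·(-27/16) + (-133/598)·(-599/72) = 3019/21528 ≠ 1/12
b·A²c: (-133/598)·3/4 = -399/2392 ≠ 1/24

3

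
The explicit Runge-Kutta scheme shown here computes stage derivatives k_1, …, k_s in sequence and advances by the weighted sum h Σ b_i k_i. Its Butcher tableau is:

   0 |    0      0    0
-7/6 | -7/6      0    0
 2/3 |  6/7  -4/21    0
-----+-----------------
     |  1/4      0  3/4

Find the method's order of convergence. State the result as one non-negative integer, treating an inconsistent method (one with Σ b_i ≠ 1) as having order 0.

b = (1/4, 0, 3/4)
c = (0, -7/6, 2/3)
Ac = (0, 0, 2/9)
Σ b_i: 1/4·1 + 3/4·1 = 1 ✓
b·c: 3/4·2/3 = 1/2 ✓
b·c²: 3/4·4/9 = 1/3 ✓
b·Ac: 3/4·2/9 = 1/6 ✓; 3 stages ⇒ order 3.

3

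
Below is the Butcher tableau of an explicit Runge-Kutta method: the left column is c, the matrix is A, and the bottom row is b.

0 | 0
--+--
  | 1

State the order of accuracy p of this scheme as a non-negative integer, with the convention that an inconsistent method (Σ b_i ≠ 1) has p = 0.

b = (1)
c = (0)
Σ b_i: 1·1 = 1 ✓; 1 stage ⇒ order 1.

1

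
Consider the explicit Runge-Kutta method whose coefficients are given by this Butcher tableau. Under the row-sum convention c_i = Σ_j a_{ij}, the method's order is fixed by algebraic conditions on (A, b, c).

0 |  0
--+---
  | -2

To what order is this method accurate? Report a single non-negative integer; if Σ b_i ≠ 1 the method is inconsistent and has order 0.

0

b = (-2)
c = (0)
Σ b_i: (-2)·1 = -2 ≠ 1 ⇒ order 0.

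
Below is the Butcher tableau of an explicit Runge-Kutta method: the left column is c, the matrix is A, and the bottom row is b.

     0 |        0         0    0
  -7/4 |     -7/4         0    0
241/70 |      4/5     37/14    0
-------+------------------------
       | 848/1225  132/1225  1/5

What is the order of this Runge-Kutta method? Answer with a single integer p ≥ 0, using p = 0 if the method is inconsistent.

b = (848/1225, 132/1225, 1/5)
c = (0, -7/4, 241/70)
Ac = (0, 0, -37/8)
Σ b_i: 848/1225·1 + 132/1225·1 + 1/5·1 = 1 ✓
b·c: 132/1225·(-7/4) + 1/5·241/70 = 1/2 ✓
b·c²: 132/1225·49/16 + 1/5·58081/4900 = 33083/12250 ≠ 1/3 ⇒ order 2.
b·Ac: 1/5·(-37/8) = -37/40 ≠ 1/6

2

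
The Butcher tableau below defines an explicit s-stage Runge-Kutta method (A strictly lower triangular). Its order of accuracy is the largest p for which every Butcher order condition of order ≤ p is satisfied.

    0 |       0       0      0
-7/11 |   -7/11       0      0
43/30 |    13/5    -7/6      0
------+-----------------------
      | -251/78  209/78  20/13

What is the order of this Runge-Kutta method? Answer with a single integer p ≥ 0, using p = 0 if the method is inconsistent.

b = (-251/78, 209/78, 20/13)
c = (0, -7/11, 43/30)
Ac = (0, 0, 49/66)
Σ b_i: (-251/78)·1 + 209/78·1 + 20/13·1 = 1 ✓
b·c: 209/78·(-7/11) + 20/13·43/30 = 1/2 ✓
b·c²: 209/78·49/121 + 20/13·1849/900 = 54643/12870 ≠ 1/3 ⇒ order 2.
b·Ac: 20/13·49/66 = 490/429 ≠ 1/6

2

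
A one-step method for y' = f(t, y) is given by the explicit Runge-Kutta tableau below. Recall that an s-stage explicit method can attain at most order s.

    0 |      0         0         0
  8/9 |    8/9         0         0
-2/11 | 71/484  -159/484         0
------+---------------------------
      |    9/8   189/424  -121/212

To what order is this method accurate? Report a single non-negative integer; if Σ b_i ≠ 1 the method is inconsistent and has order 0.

3

b = (9/8, 189/424, -121/212)
c = (0, 8/9, -2/11)
Ac = (0, 0, -106/363)
Σ b_i: 9/8·1 + 189/424·1 + (-121/212)·1 = 1 ✓
b·c: 189/424·8/9 + (-121/212)·(-2/11) = 1/2 ✓
b·c²: 189/424·64/81 + (-121/212)·4/121 = 1/3 ✓
b·Ac: (-121/212)·(-106/363) = 1/6 ✓; 3 stages ⇒ order 3.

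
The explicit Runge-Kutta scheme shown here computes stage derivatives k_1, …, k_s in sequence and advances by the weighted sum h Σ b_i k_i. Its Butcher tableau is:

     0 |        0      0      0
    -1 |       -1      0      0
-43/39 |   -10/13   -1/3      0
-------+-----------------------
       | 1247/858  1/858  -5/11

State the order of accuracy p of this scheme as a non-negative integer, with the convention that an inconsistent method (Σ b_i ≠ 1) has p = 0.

2

b = (1247/858, 1/858, -5/11)
c = (0, -1, -43/39)
Ac = (0, 0, 1/3)
Σ b_i: 1247/858·1 + 1/858·1 + (-5/11)·1 = 1 ✓
b·c: 1/858·(-1) + (-5/11)·(-43/39) = 1/2 ✓
b·c²: 1/858·1 + (-5/11)·1849/1521 = -18451/33462 ≠ 1/3 ⇒ order 2.
b·Ac: (-5/11)·1/3 = -5/33 ≠ 1/6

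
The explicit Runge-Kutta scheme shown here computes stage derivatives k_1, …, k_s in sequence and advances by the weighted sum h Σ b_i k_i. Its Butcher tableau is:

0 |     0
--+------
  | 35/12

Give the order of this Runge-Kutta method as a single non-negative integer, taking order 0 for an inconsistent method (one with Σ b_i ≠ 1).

b = (35/12)
c = (0)
Σ b_i: 35/12·1 = 35/12 ≠ 1 ⇒ order 0.

0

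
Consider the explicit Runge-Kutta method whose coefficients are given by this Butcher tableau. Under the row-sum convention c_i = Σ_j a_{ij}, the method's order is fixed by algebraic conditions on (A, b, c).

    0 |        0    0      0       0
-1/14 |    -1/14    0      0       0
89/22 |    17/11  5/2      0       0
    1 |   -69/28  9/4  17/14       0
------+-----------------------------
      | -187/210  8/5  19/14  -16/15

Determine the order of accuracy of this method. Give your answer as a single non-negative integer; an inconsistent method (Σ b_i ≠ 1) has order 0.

1

b = (-187/210, 8/5, 19/14, -16/15)
c = (0, -1/14, 89/22, 1)
Ac = (0, 0, -5/28, 2927/616)
Σ b_i: (-187/210)·1 + 8/5·1 + 19/14·1 + (-16/15)·1 = 1 ✓
b·c: 8/5·(-1/14) + 19/14·89/22 + (-16/15)·1 = 19909/4620 ≠ 1/2 ⇒ order 1.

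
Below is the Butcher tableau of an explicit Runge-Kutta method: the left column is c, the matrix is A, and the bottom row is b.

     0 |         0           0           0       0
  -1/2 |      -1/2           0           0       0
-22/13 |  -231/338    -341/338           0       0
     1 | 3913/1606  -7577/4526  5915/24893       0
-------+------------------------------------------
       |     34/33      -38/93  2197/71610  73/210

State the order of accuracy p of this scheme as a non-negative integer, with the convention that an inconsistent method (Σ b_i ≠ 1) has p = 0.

b = (34/33, -38/93, 2197/71610, 73/210)
c = (0, -1/2, -22/13, 1)
Ac = (0, 0, 341/676, 127/292)
Σ b_i: 34/33·1 + (-38/93)·1 + 2197/71610·1 + 73/210·1 = 1 ✓
b·c: (-38/93)·(-1/2) + 2197/71610·(-22/13) + 73/210·1 = 1/2 ✓
b·c²: (-38/93)·1/4 + 2197/71610·484/169 + 73/210·1 = 1/3 ✓
b·Ac: 2197/71610·341/676 + 73/210·127/292 = 1/6 ✓
b·c³: (-38/93)·(-1/8) + 2197/71610·(-10648/2197) + 73/210·1 = 1/4 ✓
b·(c∘Ac): 2197/71610·(-3751/4394) + 73/210·127/292 = 1/8 ✓
b·Ac²: 2197/71610·(-341/1352) + 73/210·153/584 = 1/12 ✓
b·A²c: 73/210·35/292 = 1/24 ✓; 4 stages ⇒ order 4.

4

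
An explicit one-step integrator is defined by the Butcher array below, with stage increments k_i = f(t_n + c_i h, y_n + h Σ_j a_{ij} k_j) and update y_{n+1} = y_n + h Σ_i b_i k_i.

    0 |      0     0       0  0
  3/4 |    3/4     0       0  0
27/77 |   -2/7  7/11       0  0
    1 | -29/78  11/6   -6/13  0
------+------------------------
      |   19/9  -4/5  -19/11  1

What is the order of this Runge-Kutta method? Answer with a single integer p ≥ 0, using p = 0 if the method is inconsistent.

b = (19/9, -4/5, -19/11, 1)
c = (0, 3/4, 27/77, 1)
Ac = (0, 0, 21/44, 9715/8008)
Σ b_i: 19/9·1 + (-4/5)·1 + (-19/11)·1 + 1·1 = 289/495 ≠ 1 ⇒ order 0.

0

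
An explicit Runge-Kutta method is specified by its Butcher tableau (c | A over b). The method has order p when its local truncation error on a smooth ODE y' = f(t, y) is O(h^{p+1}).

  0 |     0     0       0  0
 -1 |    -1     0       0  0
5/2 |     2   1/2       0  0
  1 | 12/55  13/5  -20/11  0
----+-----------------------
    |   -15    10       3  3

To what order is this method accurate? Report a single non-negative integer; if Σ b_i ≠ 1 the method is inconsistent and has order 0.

b = (-15, 10, 3, 3)
c = (0, -1, 5/2, 1)
Ac = (0, 0, -1/2, -393/55)
Σ b_i: (-15)·1 + 10·1 + 3·1 + 3·1 = 1 ✓
b·c: 10·(-1) + 3·5/2 + 3·1 = 1/2 ✓
b·c²: 10·1 + 3·25/4 + 3·1 = 127/4 ≠ 1/3 ⇒ order 2.
b·Ac: 3·(-1/2) + 3·(-393/55) = -2523/110 ≠ 1/6

2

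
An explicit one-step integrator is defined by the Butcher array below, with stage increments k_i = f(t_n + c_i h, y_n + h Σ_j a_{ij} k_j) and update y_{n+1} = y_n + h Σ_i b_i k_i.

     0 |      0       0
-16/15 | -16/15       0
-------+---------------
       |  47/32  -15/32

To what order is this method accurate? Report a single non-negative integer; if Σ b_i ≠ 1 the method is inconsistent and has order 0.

2

b = (47/32, -15/32)
c = (0, -16/15)
Σ b_i: 47/32·1 + (-15/32)·1 = 1 ✓
b·c: (-15/32)·(-16/15) = 1/2 ✓; 2 stages ⇒ order 2.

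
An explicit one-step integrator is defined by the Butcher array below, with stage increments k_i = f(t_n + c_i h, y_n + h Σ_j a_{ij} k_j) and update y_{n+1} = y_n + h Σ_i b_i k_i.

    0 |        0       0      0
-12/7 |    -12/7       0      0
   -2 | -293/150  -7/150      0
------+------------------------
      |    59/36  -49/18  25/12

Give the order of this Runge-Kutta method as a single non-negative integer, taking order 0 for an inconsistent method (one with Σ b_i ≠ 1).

b = (59/36, -49/18, 25/12)
c = (0, -12/7, -2)
Ac = (0, 0, 2/25)
Σ b_i: 59/36·1 + (-49/18)·1 + 25/12·1 = 1 ✓
b·c: (-49/18)·(-12/7) + 25/12·(-2) = 1/2 ✓
b·c²: (-49/18)·144/49 + 25/12·4 = 1/3 ✓
b·Ac: 25/12·2/25 = 1/6 ✓; 3 stages ⇒ order 3.

3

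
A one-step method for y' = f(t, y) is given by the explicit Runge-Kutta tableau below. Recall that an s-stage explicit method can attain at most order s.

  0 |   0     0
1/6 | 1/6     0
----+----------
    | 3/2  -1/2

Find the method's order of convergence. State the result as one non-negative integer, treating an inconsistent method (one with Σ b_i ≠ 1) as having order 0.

b = (3/2, -1/2)
c = (0, 1/6)
Σ b_i: 3/2·1 + (-1/2)·1 = 1 ✓
b·c: (-1/2)·1/6 = -1/12 ≠ 1/2 ⇒ order 1.

1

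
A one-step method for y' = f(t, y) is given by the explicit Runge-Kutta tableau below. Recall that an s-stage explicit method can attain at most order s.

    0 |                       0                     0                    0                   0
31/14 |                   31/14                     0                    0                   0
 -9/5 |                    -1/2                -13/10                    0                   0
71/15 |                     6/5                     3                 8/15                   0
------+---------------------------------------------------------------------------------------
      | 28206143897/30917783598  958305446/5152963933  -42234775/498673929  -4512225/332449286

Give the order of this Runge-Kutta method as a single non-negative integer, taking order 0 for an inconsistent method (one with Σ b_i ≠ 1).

b = (28206143897/30917783598, 958305446/5152963933, -42234775/498673929, -4512225/332449286)
c = (0, 31/14, -9/5, 71/15)
Ac = (0, 0, -403/140, 1989/350)
Σ b_i: 28206143897/30917783598·1 + 958305446/5152963933·1 + (-42234775/498673929)·1 + (-4512225/332449286)·1 = 1 ✓
b·c: 958305446/5152963933·31/14 + (-42234775/498673929)·(-9/5) + (-4512225/332449286)·71/15 = 1/2 ✓
b·c²: 958305446/5152963933·961/196 + (-42234775/498673929)·81/25 + (-4512225/332449286)·5041/225 = 1/3 ✓
b·Ac: (-42234775/498673929)·(-403/140) + (-4512225/332449286)·1989/350 = 1/6 ✓
b·c³: 958305446/5152963933·29791/2744 + (-42234775/498673929)·(-729/125) + (-4512225/332449286)·357911/3375 = 224866278989/209443050180 ≠ 1/4 ⇒ order 3.
b·(c∘Ac): (-42234775/498673929)·3627/700 + (-4512225/332449286)·47073/1750 = -51397053/63932555 ≠ 1/8
b·Ac²: (-42234775/498673929)·(-12493/1960) + (-4512225/332449286)·402711/24500 = 22113166217/69814350060 ≠ 1/12
b·A²c: (-4512225/332449286)·(-806/525) = 1865053/89505577 ≠ 1/24

3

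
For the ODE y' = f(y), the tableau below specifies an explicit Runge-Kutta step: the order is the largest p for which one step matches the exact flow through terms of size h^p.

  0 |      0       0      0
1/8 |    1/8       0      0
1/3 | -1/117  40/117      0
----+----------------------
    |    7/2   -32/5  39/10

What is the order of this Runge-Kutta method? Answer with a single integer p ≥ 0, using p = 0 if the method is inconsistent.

3

b = (7/2, -32/5, 39/10)
c = (0, 1/8, 1/3)
Ac = (0, 0, 5/117)
Σ b_i: 7/2·1 + (-32/5)·1 + 39/10·1 = 1 ✓
b·c: (-32/5)·1/8 + 39/10·1/3 = 1/2 ✓
b·c²: (-32/5)·1/64 + 39/10·1/9 = 1/3 ✓
b·Ac: 39/10·5/117 = 1/6 ✓; 3 stages ⇒ order 3.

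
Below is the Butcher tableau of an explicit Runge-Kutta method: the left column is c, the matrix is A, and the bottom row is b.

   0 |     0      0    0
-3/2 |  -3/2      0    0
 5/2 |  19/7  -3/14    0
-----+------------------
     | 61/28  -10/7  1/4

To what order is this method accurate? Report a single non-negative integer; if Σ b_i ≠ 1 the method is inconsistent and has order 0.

1

b = (61/28, -10/7, 1/4)
c = (0, -3/2, 5/2)
Ac = (0, 0, 9/28)
Σ b_i: 61/28·1 + (-10/7)·1 + 1/4·1 = 1 ✓
b·c: (-10/7)·(-3/2) + 1/4·5/2 = 155/56 ≠ 1/2 ⇒ order 1.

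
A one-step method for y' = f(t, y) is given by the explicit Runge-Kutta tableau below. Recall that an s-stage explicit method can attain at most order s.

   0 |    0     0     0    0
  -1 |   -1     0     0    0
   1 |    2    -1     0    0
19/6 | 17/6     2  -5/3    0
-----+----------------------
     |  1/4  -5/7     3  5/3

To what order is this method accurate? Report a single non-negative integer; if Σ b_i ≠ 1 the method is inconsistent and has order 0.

b = (1/4, -5/7, 3, 5/3)
c = (0, -1, 1, 19/6)
Ac = (0, 0, 1, -11/3)
Σ b_i: 1/4·1 + (-5/7)·1 + 3·1 + 5/3·1 = 353/84 ≠ 1 ⇒ order 0.

0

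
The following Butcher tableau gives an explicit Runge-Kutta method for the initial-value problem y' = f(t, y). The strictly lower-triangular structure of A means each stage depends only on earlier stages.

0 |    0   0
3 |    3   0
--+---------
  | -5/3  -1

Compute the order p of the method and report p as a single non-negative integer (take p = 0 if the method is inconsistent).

b = (-5/3, -1)
c = (0, 3)
Σ b_i: (-5/3)·1 + (-1)·1 = -8/3 ≠ 1 ⇒ order 0.

0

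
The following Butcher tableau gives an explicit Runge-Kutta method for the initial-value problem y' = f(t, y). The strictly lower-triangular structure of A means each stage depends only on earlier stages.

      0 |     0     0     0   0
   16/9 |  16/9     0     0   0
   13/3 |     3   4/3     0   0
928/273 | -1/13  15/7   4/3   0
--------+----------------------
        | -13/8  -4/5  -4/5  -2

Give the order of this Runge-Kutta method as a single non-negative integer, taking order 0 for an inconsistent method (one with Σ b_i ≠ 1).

b = (-13/8, -4/5, -4/5, -2)
c = (0, 16/9, 13/3, 928/273)
Ac = (0, 0, 64/27, 604/63)
Σ b_i: (-13/8)·1 + (-4/5)·1 + (-4/5)·1 + (-2)·1 = -209/40 ≠ 1 ⇒ order 0.

0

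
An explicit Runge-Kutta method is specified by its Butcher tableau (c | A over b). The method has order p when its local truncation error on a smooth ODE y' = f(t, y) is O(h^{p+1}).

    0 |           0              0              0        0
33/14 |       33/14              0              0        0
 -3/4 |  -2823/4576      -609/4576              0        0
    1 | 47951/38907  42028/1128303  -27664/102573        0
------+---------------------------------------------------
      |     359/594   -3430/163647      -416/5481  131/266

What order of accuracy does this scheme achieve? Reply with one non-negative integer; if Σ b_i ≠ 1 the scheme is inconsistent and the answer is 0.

4

b = (359/594, -3430/163647, -416/5481, 131/266)
c = (0, 33/14, -3/4, 1)
Ac = (0, 0, -261/832, 38/131)
Σ b_i: 359/594·1 + (-3430/163647)·1 + (-416/5481)·1 + 131/266·1 = 1 ✓
b·c: (-3430/163647)·33/14 + (-416/5481)·(-3/4) + 131/266·1 = 1/2 ✓
b·c²: (-3430/163647)·1089/196 + (-416/5481)·9/16 + 131/266·1 = 1/3 ✓
b·Ac: (-416/5481)·(-261/832) + 131/266·38/131 = 1/6 ✓
b·c³: (-3430/163647)·35937/2744 + (-416/5481)·(-27/64) + 131/266·1 = 1/4 ✓
b·(c∘Ac): (-416/5481)·783/3328 + 131/266·38/131 = 1/8 ✓
b·Ac²: (-416/5481)·(-8613/11648) + 131/266·152/2751 = 1/12 ✓
b·A²c: 131/266·133/1572 = 1/24 ✓; 4 stages ⇒ order 4.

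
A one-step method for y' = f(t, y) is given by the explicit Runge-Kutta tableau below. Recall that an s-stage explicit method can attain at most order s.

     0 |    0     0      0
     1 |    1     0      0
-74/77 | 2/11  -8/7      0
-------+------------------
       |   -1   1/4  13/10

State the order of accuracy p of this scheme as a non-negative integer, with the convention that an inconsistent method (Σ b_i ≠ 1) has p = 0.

0

b = (-1, 1/4, 13/10)
c = (0, 1, -74/77)
Ac = (0, 0, -8/7)
Σ b_i: (-1)·1 + 1/4·1 + 13/10·1 = 11/20 ≠ 1 ⇒ order 0.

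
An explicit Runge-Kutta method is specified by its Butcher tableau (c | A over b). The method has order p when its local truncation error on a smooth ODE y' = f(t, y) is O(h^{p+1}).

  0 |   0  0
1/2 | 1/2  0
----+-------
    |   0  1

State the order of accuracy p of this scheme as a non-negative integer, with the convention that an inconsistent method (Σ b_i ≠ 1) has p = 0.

b = (0, 1)
c = (0, 1/2)
Σ b_i: 1·1 = 1 ✓
b·c: 1·1/2 = 1/2 ✓; 2 stages ⇒ order 2.

2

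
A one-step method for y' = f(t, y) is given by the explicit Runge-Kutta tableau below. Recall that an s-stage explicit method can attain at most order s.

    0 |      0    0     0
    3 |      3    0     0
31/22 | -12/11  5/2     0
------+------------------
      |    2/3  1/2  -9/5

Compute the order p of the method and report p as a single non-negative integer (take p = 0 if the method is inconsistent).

0

b = (2/3, 1/2, -9/5)
c = (0, 3, 31/22)
Ac = (0, 0, 15/2)
Σ b_i: 2/3·1 + 1/2·1 + (-9/5)·1 = -19/30 ≠ 1 ⇒ order 0.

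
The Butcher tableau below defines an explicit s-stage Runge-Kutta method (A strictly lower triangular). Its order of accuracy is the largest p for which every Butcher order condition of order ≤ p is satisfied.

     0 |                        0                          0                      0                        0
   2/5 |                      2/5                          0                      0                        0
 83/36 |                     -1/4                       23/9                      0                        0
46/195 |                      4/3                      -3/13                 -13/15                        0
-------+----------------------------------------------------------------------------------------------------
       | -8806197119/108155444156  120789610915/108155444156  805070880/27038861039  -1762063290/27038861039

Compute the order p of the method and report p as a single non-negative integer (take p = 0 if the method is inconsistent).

3

b = (-8806197119/108155444156, 120789610915/108155444156, 805070880/27038861039, -1762063290/27038861039)
c = (0, 2/5, 83/36, 46/195)
Ac = (0, 0, 46/45, -2935/1404)
Σ b_i: (-8806197119/108155444156)·1 + 120789610915/108155444156·1 + 805070880/27038861039·1 + (-1762063290/27038861039)·1 = 1 ✓
b·c: 120789610915/108155444156·2/5 + 805070880/27038861039·83/36 + (-1762063290/27038861039)·46/195 = 1/2 ✓
b·c²: 120789610915/108155444156·4/25 + 805070880/27038861039·6889/1296 + (-1762063290/27038861039)·2116/38025 = 1/3 ✓
b·Ac: 805070880/27038861039·46/45 + (-1762063290/27038861039)·(-2935/1404) = 1/6 ✓
b·c³: 120789610915/108155444156·8/125 + 805070880/27038861039·571787/46656 + (-1762063290/27038861039)·97336/7414875 = 206667963718553/474532011234450 ≠ 1/4 ⇒ order 3.
b·(c∘Ac): 805070880/27038861039·1909/810 + (-1762063290/27038861039)·(-13501/27378) = 24896834633/243349749351 ≠ 1/8
b·Ac²: 805070880/27038861039·92/225 + (-1762063290/27038861039)·(-5867861/1263600) = 1838547015493/5840393984424 ≠ 1/12
b·A²c: (-1762063290/27038861039)·(-598/675) = 23415863276/405582915585 ≠ 1/24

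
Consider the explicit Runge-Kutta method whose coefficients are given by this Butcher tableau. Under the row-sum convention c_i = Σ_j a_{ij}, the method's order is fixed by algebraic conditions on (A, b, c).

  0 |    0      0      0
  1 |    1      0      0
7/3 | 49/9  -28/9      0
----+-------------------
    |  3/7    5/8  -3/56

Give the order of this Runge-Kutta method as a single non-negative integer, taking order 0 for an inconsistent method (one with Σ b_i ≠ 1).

b = (3/7, 5/8, -3/56)
c = (0, 1, 7/3)
Ac = (0, 0, -28/9)
Σ b_i: 3/7·1 + 5/8·1 + (-3/56)·1 = 1 ✓
b·c: 5/8·1 + (-3/56)·7/3 = 1/2 ✓
b·c²: 5/8·1 + (-3/56)·49/9 = 1/3 ✓
b·Ac: (-3/56)·(-28/9) = 1/6 ✓; 3 stages ⇒ order 3.

3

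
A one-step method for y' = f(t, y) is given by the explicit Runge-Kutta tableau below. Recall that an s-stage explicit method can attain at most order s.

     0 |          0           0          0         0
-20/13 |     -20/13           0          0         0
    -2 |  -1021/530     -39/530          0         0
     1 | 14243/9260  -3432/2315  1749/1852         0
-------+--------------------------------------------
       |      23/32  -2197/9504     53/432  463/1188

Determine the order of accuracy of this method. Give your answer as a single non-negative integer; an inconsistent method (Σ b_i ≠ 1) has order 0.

4

b = (23/32, -2197/9504, 53/432, 463/1188)
c = (0, -20/13, -2, 1)
Ac = (0, 0, 6/53, 363/926)
Σ b_i: 23/32·1 + (-2197/9504)·1 + 53/432·1 + 463/1188·1 = 1 ✓
b·c: (-2197/9504)·(-20/13) + 53/432·(-2) + 463/1188·1 = 1/2 ✓
b·c²: (-2197/9504)·400/169 + 53/432·4 + 463/1188·1 = 1/3 ✓
b·Ac: 53/432·6/53 + 463/1188·363/926 = 1/6 ✓
b·c³: (-2197/9504)·(-8000/2197) + 53/432·(-8) + 463/1188·1 = 1/4 ✓
b·(c∘Ac): 53/432·(-12/53) + 463/1188·363/926 = 1/8 ✓
b·Ac²: 53/432·(-120/689) + 463/1188·1617/6019 = 1/12 ✓
b·A²c: 463/1188·99/926 = 1/24 ✓; 4 stages ⇒ order 4.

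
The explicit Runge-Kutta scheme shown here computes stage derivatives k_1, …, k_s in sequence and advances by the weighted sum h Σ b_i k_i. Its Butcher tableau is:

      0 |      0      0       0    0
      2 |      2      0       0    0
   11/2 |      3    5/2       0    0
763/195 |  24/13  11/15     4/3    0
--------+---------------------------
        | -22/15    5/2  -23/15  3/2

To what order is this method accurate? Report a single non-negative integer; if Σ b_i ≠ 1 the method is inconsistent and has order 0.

b = (-22/15, 5/2, -23/15, 3/2)
c = (0, 2, 11/2, 763/195)
Ac = (0, 0, 5, 44/5)
Σ b_i: (-22/15)·1 + 5/2·1 + (-23/15)·1 + 3/2·1 = 1 ✓
b·c: 5/2·2 + (-23/15)·11/2 + 3/2·763/195 = 95/39 ≠ 1/2 ⇒ order 1.

1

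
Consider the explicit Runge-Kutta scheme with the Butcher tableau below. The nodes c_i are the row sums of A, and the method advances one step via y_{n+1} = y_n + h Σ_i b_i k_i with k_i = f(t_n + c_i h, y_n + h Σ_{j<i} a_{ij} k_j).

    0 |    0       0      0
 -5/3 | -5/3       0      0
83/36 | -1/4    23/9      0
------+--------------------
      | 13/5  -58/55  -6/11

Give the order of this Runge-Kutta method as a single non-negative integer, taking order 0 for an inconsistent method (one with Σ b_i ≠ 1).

2

b = (13/5, -58/55, -6/11)
c = (0, -5/3, 83/36)
Ac = (0, 0, -115/27)
Σ b_i: 13/5·1 + (-58/55)·1 + (-6/11)·1 = 1 ✓
b·c: (-58/55)·(-5/3) + (-6/11)·83/36 = 1/2 ✓
b·c²: (-58/55)·25/9 + (-6/11)·6889/1296 = -1259/216 ≠ 1/3 ⇒ order 2.
b·Ac: (-6/11)·(-115/27) = 230/99 ≠ 1/6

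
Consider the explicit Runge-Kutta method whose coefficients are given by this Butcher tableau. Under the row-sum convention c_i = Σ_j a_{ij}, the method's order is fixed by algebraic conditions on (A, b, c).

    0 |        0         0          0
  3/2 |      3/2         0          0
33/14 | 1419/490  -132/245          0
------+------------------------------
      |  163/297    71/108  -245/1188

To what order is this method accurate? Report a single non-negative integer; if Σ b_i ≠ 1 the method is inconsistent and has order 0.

3

b = (163/297, 71/108, -245/1188)
c = (0, 3/2, 33/14)
Ac = (0, 0, -198/245)
Σ b_i: 163/297·1 + 71/108·1 + (-245/1188)·1 = 1 ✓
b·c: 71/108·3/2 + (-245/1188)·33/14 = 1/2 ✓
b·c²: 71/108·9/4 + (-245/1188)·1089/196 = 1/3 ✓
b·Ac: (-245/1188)·(-198/245) = 1/6 ✓; 3 stages ⇒ order 3.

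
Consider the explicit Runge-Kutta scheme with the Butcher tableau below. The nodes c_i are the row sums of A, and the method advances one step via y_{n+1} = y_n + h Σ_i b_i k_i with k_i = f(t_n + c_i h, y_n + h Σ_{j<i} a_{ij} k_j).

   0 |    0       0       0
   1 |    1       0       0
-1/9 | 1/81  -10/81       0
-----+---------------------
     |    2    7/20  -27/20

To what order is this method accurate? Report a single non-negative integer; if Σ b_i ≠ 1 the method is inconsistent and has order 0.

3

b = (2, 7/20, -27/20)
c = (0, 1, -1/9)
Ac = (0, 0, -10/81)
Σ b_i: 2·1 + 7/20·1 + (-27/20)·1 = 1 ✓
b·c: 7/20·1 + (-27/20)·(-1/9) = 1/2 ✓
b·c²: 7/20·1 + (-27/20)·1/81 = 1/3 ✓
b·Ac: (-27/20)·(-10/81) = 1/6 ✓; 3 stages ⇒ order 3.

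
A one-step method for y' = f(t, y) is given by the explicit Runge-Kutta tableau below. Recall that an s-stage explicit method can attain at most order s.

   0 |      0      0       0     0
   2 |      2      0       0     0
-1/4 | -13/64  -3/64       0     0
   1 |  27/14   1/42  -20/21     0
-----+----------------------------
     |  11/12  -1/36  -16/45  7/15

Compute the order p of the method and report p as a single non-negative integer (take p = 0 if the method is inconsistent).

4

b = (11/12, -1/36, -16/45, 7/15)
c = (0, 2, -1/4, 1)
Ac = (0, 0, -3/32, 2/7)
Σ b_i: 11/12·1 + (-1/36)·1 + (-16/45)·1 + 7/15·1 = 1 ✓
b·c: (-1/36)·2 + (-16/45)·(-1/4) + 7/15·1 = 1/2 ✓
b·c²: (-1/36)·4 + (-16/45)·1/16 + 7/15·1 = 1/3 ✓
b·Ac: (-16/45)·(-3/32) + 7/15·2/7 = 1/6 ✓
b·c³: (-1/36)·8 + (-16/45)·(-1/64) + 7/15·1 = 1/4 ✓
b·(c∘Ac): (-16/45)·3/128 + 7/15·2/7 = 1/8 ✓
b·Ac²: (-16/45)·(-3/16) + 7/15·1/28 = 1/12 ✓
b·A²c: 7/15·5/56 = 1/24 ✓; 4 stages ⇒ order 4.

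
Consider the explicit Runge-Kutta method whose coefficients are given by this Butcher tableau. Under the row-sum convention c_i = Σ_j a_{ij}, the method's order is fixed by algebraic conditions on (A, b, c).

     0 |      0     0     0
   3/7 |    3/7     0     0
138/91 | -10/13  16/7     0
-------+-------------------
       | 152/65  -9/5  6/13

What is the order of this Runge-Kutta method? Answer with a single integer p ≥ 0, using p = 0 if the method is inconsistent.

1

b = (152/65, -9/5, 6/13)
c = (0, 3/7, 138/91)
Ac = (0, 0, 48/49)
Σ b_i: 152/65·1 + (-9/5)·1 + 6/13·1 = 1 ✓
b·c: (-9/5)·3/7 + 6/13·138/91 = -423/5915 ≠ 1/2 ⇒ order 1.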